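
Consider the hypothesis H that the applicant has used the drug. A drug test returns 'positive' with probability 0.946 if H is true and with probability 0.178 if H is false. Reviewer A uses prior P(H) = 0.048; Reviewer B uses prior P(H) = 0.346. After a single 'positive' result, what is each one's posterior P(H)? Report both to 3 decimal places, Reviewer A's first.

The likelihood ratio for a 'positive' result is 0.946/0.178 = 5.3146.
Reviewer A: prior odds 0.048/0.952 = 0.050420; posterior odds 0.26796; posterior probability 0.211.
Reviewer B: prior odds 0.346/0.654 = 0.52905; posterior odds 2.8117; posterior probability 0.738.

Reviewer A: 0.211; Reviewer B: 0.738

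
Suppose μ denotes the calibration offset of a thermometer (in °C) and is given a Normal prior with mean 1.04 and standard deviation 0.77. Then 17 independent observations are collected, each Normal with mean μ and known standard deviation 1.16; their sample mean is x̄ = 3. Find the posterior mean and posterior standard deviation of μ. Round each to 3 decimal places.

With known σ, the Normal prior is conjugate. Weight on the data is w = (n/σ²)/(n/σ² + 1/τ₀²) = 12.6338/(12.6338+1.68663) = 0.88222.
Posterior mean = w·x̄ + (1−w)·μ₀ = 0.88222·3 + 0.11778·1.04 = 2.769. Posterior variance = 1/(12.6338+1.68663) = 0.0698305, so SD = 0.264.

Posterior mean ≈ 2.769; posterior SD ≈ 0.264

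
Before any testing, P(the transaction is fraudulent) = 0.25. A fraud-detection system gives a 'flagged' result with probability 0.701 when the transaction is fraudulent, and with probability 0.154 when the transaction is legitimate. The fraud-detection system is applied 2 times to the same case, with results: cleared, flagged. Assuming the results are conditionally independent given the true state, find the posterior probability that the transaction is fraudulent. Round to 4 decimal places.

Posterior P(H) ≈ 0.3491

With H the event that the transaction is fraudulent, the joint likelihood of the observed sequence is P(data|H) = 0.299·0.701 = 0.20960 and P(data|¬H) = 0.846·0.154 = 0.13028.
Bayes: P(H|data) = 0.25·0.20960 / (0.25·0.20960 + 0.75·0.13028) = 0.052400/0.15011 = 0.3491.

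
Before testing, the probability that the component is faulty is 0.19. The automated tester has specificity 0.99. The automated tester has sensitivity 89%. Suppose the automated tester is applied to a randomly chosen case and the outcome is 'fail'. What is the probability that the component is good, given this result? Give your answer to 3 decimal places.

P(¬H | E) ≈ 0.046

Write H for 'the component is faulty'. Prior odds H:¬H = 0.19/0.81 = 0.23457. For the 'fail' outcome, the likelihood ratio is 0.89/0.01 = 89.000.
Posterior odds = 0.23457 × 89.000 = 20.877, so P(H|E) = 20.877/(1+20.877) = 0.954. Then P(¬H|E) = 1 − 0.954 = 0.046.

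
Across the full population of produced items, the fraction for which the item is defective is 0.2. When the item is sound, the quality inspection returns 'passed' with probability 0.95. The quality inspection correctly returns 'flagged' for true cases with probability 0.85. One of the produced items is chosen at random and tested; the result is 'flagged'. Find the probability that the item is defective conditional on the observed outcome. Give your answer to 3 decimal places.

Let H be the event that the item is defective. P(H) = 0.2, so P(¬H) = 0.8. With E the 'flagged' result, P(E|H) = 0.85 and P(E|¬H) = 0.05.
P(E) = 0.85·0.2 + 0.05·0.8 = 0.17000 + 0.040000 = 0.21000.
By Bayes' theorem, P(H|E) = 0.17000 / 0.21000 = 0.810.

P(H | E) ≈ 0.810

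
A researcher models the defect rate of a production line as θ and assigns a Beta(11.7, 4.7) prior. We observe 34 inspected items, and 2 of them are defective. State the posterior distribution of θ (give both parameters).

Posterior: Beta(13.7, 36.7)

Observing 2 successes and 32 failures updates Beta(11.7, 4.7) by adding the success and failure counts to the two shape parameters: α = 11.7+2 = 13.7, β = 4.7+32 = 36.7.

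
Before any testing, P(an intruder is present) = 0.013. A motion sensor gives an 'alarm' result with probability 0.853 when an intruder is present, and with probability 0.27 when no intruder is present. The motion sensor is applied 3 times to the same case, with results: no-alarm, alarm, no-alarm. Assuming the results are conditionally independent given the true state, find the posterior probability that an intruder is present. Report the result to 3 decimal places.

Posterior P(H) ≈ 0.002

With H the event that an intruder is present, the joint likelihood of the observed sequence is P(data|H) = 0.147·0.853·0.147 = 0.018432 and P(data|¬H) = 0.73·0.27·0.73 = 0.14388.
Bayes: P(H|data) = 0.013·0.018432 / (0.013·0.018432 + 0.987·0.14388) = 0.00023962/0.14225 = 0.0017.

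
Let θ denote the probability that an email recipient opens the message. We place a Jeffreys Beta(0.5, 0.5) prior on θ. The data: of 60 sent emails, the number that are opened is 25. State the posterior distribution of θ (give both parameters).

Posterior: Beta(25.5, 35.5)

Observing 25 successes and 35 failures updates Beta(0.5, 0.5) by adding the success and failure counts to the two shape parameters: α = 0.5+25 = 25.5, β = 0.5+35 = 35.5.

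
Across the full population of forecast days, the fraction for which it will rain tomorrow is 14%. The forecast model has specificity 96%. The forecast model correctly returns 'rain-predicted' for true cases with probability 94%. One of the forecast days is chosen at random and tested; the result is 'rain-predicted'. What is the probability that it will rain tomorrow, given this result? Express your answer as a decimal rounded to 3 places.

P(H | E) ≈ 0.793

Write H for 'it will rain tomorrow'. Prior odds H:¬H = 0.14/0.86 = 0.16279. For the 'rain-predicted' outcome, the likelihood ratio is 0.94/0.04 = 23.500.
Posterior odds = 0.16279 × 23.500 = 3.8256, so P(H|E) = 3.8256/(1+3.8256) = 0.793.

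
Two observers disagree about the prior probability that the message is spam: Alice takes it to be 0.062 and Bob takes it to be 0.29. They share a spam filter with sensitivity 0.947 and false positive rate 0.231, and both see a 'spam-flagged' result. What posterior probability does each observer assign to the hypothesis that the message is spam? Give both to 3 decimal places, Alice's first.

P('+'|H) = 0.947, P('+'|¬H) = 0.231.
Alice: numerator 0.947·0.062 = 0.058714; evidence = 0.058714+0.231·0.938 = 0.27539; posterior = 0.213.
Bob: numerator 0.947·0.29 = 0.27463; evidence = 0.27463+0.231·0.71 = 0.43864; posterior = 0.626.

Alice: 0.213; Bob: 0.626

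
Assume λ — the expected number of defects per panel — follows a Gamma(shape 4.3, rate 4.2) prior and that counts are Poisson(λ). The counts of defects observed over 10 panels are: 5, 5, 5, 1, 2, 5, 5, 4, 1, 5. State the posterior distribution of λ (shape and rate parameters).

Posterior: Gamma(shape=42.3, rate=14.2)

Total count ∑xᵢ = 38 over n = 10 panels.
Gamma is conjugate to the Poisson likelihood: posterior is Gamma(shape = 4.3+38 = 42.3, rate = 4.2+10 = 14.2).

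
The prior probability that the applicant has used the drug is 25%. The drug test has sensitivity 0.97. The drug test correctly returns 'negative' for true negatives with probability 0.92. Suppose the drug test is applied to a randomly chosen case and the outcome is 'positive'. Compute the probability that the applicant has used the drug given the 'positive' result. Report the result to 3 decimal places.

Write H for 'the applicant has used the drug'. Prior odds H:¬H = 0.25/0.75 = 0.33333. For the 'positive' outcome, the likelihood ratio is 0.97/0.08 = 12.125.
Posterior odds = 0.33333 × 12.125 = 4.0417, so P(H|E) = 4.0417/(1+4.0417) = 0.802.

P(H | E) ≈ 0.802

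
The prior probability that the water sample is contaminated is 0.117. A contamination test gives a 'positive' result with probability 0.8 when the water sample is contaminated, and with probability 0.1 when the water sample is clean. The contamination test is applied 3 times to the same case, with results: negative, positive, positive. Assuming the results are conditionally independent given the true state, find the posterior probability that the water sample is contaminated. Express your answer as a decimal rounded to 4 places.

Let H be the event that the water sample is contaminated; start with P(H) = 0.117. P('positive'|H) = 0.8, P('positive'|¬H) = 0.1.
Update on result 1 ('negative'): P(H) ← 0.2·0.1170 / (0.2·0.1170 + 0.9·0.8830) = 0.023400/0.81810 = 0.0286.
Update on result 2 ('positive'): P(H) ← 0.8·0.0286 / (0.8·0.0286 + 0.1·0.9714) = 0.022882/0.12002 = 0.1907.
Update on result 3 ('positive'): P(H) ← 0.8·0.1907 / (0.8·0.1907 + 0.1·0.8093) = 0.15252/0.23346 = 0.6533.

Posterior P(H) ≈ 0.6533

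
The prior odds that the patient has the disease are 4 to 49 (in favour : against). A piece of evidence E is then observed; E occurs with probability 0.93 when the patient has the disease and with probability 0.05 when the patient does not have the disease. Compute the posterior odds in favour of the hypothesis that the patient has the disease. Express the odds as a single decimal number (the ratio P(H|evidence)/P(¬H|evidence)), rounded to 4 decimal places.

Posterior odds ≈ 1.5184

Prior odds = 4/49 = 0.081633.
Likelihood ratio for E = 0.93/0.05 = 18.600.
Posterior odds = prior odds × LR = 1.5184.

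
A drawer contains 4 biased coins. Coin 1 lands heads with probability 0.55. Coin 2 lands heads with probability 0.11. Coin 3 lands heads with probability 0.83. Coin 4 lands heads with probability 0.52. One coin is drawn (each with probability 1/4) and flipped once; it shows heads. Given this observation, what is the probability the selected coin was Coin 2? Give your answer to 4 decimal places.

Tabulate prior·likelihood by source: [1] prior 0.25, lik 0.55, product 0.1375; [2] prior 0.25, lik 0.11, product 0.02750; [3] prior 0.25, lik 0.83, product 0.2075; [4] prior 0.25, lik 0.52, product 0.1300.
Normalizing constant = 0.50250; the posterior for Coin 2 is its product over the sum, 0.02750/0.50250 = 0.0547.

Posterior probability ≈ 0.0547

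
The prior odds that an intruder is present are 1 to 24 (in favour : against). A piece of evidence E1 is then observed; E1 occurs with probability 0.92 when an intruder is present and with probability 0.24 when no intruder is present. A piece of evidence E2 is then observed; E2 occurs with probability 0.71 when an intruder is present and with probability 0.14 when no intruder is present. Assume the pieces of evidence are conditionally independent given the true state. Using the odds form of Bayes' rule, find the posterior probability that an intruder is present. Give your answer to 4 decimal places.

Prior odds = 1/24 = 0.041667. In log-odds, ln(0.041667) = -3.1781.
Add log likelihood ratios: ln(3.8333) + ln(5.0714) = 2.9674.
Posterior log-odds = -0.21070, so posterior odds = exp(-0.21070) = 0.81002. Converting, P(H|E) = 0.81002/1.8100 = 0.4475.

Posterior probability ≈ 0.4475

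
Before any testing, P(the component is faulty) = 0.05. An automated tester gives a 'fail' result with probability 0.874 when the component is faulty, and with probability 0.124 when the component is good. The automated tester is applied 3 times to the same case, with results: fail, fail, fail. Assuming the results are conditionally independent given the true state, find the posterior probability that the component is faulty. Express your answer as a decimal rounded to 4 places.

Let H be the event that the component is faulty; start with P(H) = 0.05. P('fail'|H) = 0.874, P('fail'|¬H) = 0.124.
Update on result 1 ('fail'): P(H) ← 0.874·0.0500 / (0.874·0.0500 + 0.124·0.9500) = 0.043700/0.16150 = 0.2706.
Update on result 2 ('fail'): P(H) ← 0.874·0.2706 / (0.874·0.2706 + 0.124·0.7294) = 0.23649/0.32694 = 0.7234.
Update on result 3 ('fail'): P(H) ← 0.874·0.7234 / (0.874·0.7234 + 0.124·0.2766) = 0.63221/0.66652 = 0.9485.

Posterior P(H) ≈ 0.9485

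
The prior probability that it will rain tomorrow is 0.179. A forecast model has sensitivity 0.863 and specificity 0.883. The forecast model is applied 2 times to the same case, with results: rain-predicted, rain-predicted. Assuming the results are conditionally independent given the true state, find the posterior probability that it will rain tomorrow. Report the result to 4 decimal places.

Posterior P(H) ≈ 0.9223

Let H be the event that it will rain tomorrow; start with P(H) = 0.179. P('rain-predicted'|H) = 0.863, P('rain-predicted'|¬H) = 0.117.
Update on result 1 ('rain-predicted'): P(H) ← 0.863·0.1790 / (0.863·0.1790 + 0.117·0.8210) = 0.15448/0.25053 = 0.6166.
Update on result 2 ('rain-predicted'): P(H) ← 0.863·0.6166 / (0.863·0.6166 + 0.117·0.3834) = 0.53212/0.57698 = 0.9223.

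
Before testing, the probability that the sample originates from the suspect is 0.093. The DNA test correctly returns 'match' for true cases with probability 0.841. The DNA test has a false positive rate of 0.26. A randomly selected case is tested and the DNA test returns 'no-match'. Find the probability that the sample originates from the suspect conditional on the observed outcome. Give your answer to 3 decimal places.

Write H for 'the sample originates from the suspect'. Prior odds H:¬H = 0.093/0.907 = 0.10254. For the 'no-match' outcome, the likelihood ratio is 0.159/0.74 = 0.21486.
Posterior odds = 0.10254 × 0.21486 = 0.022031, so P(H|E) = 0.022031/(1+0.022031) = 0.022.

P(H | E) ≈ 0.022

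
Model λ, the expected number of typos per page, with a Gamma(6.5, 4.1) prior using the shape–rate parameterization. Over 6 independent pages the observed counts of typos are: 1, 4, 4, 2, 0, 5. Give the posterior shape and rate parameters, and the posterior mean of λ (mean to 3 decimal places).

Posterior: Gamma(shape=22.5, rate=10.1); mean ≈ 2.228

Total count ∑xᵢ = 16 over n = 6 pages.
Gamma is conjugate to the Poisson likelihood: posterior is Gamma(shape = 6.5+16 = 22.5, rate = 4.1+6 = 10.1).
E[λ | data] = 22.5/10.1 = 2.228.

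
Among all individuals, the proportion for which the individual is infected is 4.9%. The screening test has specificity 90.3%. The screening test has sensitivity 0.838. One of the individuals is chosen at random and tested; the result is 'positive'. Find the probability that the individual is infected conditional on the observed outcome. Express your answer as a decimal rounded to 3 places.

Write H for 'the individual is infected'. Prior odds H:¬H = 0.049/0.951 = 0.051525. For the 'positive' outcome, the likelihood ratio is 0.838/0.097 = 8.6392.
Posterior odds = 0.051525 × 8.6392 = 0.44513, so P(H|E) = 0.44513/(1+0.44513) = 0.308.

P(H | E) ≈ 0.308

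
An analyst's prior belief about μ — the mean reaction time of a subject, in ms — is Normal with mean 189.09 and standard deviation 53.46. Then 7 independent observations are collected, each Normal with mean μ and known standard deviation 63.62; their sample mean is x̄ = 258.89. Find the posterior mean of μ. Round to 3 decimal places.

Posterior mean ≈ 247.145

With known σ, the Normal prior is conjugate. Weight on the data is w = (n/σ²)/(n/σ² + 1/τ₀²) = 0.00172946/(0.00172946+0.00034990) = 0.83173.
Posterior mean = w·x̄ + (1−w)·μ₀ = 0.83173·258.89 + 0.16827·189.09 = 247.145.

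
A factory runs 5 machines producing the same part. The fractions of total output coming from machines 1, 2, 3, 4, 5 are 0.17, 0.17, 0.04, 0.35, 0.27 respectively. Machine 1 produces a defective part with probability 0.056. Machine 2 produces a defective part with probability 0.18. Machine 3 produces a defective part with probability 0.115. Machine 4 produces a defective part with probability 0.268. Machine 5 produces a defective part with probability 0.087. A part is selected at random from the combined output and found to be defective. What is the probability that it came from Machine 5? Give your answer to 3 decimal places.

Tabulate prior·likelihood by source: [1] prior 0.17, lik 0.056, product 0.009520; [2] prior 0.17, lik 0.18, product 0.03060; [3] prior 0.04, lik 0.115, product 0.004600; [4] prior 0.35, lik 0.268, product 0.09380; [5] prior 0.27, lik 0.087, product 0.02349.
Normalizing constant = 0.16201; the posterior for Machine 5 is its product over the sum, 0.02349/0.16201 = 0.145.

Posterior probability ≈ 0.145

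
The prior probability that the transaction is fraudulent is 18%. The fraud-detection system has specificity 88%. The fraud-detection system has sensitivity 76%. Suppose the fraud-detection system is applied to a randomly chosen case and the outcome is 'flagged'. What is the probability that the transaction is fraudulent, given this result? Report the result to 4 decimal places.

Write H for 'the transaction is fraudulent'. Prior odds H:¬H = 0.18/0.82 = 0.21951. For the 'flagged' outcome, the likelihood ratio is 0.76/0.12 = 6.3333.
Posterior odds = 0.21951 × 6.3333 = 1.3902, so P(H|E) = 1.3902/(1+1.3902) = 0.5816.

P(H | E) ≈ 0.5816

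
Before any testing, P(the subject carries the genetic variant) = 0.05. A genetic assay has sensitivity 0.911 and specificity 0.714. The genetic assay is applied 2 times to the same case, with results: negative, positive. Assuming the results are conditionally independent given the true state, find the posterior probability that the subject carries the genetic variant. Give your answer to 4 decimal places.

Posterior P(H) ≈ 0.0205

With H the event that the subject carries the genetic variant, the joint likelihood of the observed sequence is P(data|H) = 0.089·0.911 = 0.081079 and P(data|¬H) = 0.714·0.286 = 0.20420.
Bayes: P(H|data) = 0.05·0.081079 / (0.05·0.081079 + 0.95·0.20420) = 0.0040539/0.19805 = 0.0205.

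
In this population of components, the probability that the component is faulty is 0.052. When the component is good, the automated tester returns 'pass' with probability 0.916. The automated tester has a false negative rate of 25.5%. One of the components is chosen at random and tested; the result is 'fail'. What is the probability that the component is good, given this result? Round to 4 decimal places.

Let H be the event that the component is faulty. P(H) = 0.052, so P(¬H) = 0.948. With E the 'fail' result, P(E|H) = 0.745 and P(E|¬H) = 0.084.
P(E) = 0.745·0.052 + 0.084·0.948 = 0.038740 + 0.079632 = 0.11837.
By Bayes' theorem, P(H|E) = 0.038740 / 0.11837 = 0.3273. Hence P(¬H|E) = 1 − 0.3273 = 0.6727.

P(¬H | E) ≈ 0.6727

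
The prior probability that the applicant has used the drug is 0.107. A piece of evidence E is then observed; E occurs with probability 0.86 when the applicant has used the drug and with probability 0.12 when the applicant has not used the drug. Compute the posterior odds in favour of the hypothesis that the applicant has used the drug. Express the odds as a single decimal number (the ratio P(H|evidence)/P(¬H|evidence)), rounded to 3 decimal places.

Prior odds = 0.107/(1−0.107) = 0.11982.
Likelihood ratio for E = 0.86/0.12 = 7.1667.
Posterior odds = prior odds × LR = 0.85872.

Posterior odds ≈ 0.859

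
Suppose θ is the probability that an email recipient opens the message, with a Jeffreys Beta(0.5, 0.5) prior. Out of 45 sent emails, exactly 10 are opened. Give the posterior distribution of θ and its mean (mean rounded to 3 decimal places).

Posterior: Beta(10.5, 35.5); mean ≈ 0.228

The binomial likelihood is conjugate to the Beta prior: with 10 successes and 35 failures, the posterior is Beta(0.5+10, 0.5+35) = Beta(10.5, 35.5).
Posterior mean = α/(α+β) = 10.5/46 = 0.228.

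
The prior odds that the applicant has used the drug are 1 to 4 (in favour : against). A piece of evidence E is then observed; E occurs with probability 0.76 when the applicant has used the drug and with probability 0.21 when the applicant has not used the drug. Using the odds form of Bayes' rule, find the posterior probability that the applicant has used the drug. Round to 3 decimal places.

Prior odds = 1/4 = 0.25000. In log-odds, ln(0.25000) = -1.3863.
Add log likelihood ratio: ln(3.6190) = 1.2862.
Posterior log-odds = -0.10008, so posterior odds = exp(-0.10008) = 0.90476. Converting, P(H|E) = 0.90476/1.9048 = 0.475.

Posterior probability ≈ 0.475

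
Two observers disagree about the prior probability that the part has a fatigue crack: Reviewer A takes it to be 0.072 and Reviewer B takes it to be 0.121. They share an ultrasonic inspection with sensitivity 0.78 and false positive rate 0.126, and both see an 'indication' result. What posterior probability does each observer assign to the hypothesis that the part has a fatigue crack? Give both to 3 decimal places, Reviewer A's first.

The likelihood ratio for an 'indication' result is 0.78/0.126 = 6.1905.
Reviewer A: prior odds 0.072/0.928 = 0.077586; posterior odds 0.48030; posterior probability 0.324.
Reviewer B: prior odds 0.121/0.879 = 0.13766; posterior odds 0.85216; posterior probability 0.460.

Reviewer A: 0.324; Reviewer B: 0.460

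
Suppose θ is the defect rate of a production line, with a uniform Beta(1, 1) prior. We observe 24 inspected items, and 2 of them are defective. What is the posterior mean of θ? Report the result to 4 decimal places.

Posterior mean ≈ 0.1154

Observing 2 successes and 22 failures updates Beta(1, 1) by adding the success and failure counts to the two shape parameters: α = 1+2 = 3, β = 1+22 = 23.
E[θ | data] = 3/(3+23) = 0.1154.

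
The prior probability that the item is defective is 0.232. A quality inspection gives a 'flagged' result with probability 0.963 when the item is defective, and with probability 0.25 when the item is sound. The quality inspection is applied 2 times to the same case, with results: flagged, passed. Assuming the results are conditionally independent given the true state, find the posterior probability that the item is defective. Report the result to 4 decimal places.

With H the event that the item is defective, the joint likelihood of the observed sequence is P(data|H) = 0.963·0.037 = 0.035631 and P(data|¬H) = 0.25·0.75 = 0.18750.
Bayes: P(H|data) = 0.232·0.035631 / (0.232·0.035631 + 0.768·0.18750) = 0.0082664/0.15227 = 0.0543.

Posterior P(H) ≈ 0.0543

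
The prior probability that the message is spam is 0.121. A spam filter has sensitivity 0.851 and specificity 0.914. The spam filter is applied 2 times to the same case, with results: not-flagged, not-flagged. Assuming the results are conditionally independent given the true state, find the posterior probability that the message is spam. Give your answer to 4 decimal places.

Posterior P(H) ≈ 0.0036

With H the event that the message is spam, the joint likelihood of the observed sequence is P(data|H) = 0.149·0.149 = 0.022201 and P(data|¬H) = 0.914·0.914 = 0.83540.
Bayes: P(H|data) = 0.121·0.022201 / (0.121·0.022201 + 0.879·0.83540) = 0.0026863/0.73700 = 0.0036.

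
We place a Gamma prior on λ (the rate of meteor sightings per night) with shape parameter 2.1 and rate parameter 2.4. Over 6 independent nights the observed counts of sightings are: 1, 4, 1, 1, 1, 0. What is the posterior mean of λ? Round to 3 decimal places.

Posterior mean ≈ 1.202

Total count ∑xᵢ = 8 over n = 6 nights.
Gamma is conjugate to the Poisson likelihood: posterior is Gamma(shape = 2.1+8 = 10.1, rate = 2.4+6 = 8.4).
Posterior mean = shape/rate = 10.1/8.4 = 1.202.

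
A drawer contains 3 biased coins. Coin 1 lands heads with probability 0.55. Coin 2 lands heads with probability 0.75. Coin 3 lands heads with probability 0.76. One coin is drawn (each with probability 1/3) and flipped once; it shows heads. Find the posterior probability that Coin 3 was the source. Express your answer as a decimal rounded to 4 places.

Tabulate prior·likelihood by source: [1] prior 0.333333, lik 0.55, product 0.1833; [2] prior 0.333333, lik 0.75, product 0.2500; [3] prior 0.333333, lik 0.76, product 0.2533.
Normalizing constant = 0.68667; the posterior for Coin 3 is its product over the sum, 0.2533/0.68667 = 0.3689.

Posterior probability ≈ 0.3689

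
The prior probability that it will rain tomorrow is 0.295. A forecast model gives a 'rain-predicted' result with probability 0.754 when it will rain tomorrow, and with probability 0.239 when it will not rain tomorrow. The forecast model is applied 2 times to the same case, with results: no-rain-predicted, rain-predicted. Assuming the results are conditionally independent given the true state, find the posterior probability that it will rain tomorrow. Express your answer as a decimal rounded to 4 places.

Posterior P(H) ≈ 0.2991

Let H be the event that it will rain tomorrow; start with P(H) = 0.295. P('rain-predicted'|H) = 0.754, P('rain-predicted'|¬H) = 0.239.
Update on result 1 ('no-rain-predicted'): P(H) ← 0.246·0.2950 / (0.246·0.2950 + 0.761·0.7050) = 0.072570/0.60908 = 0.1191.
Update on result 2 ('rain-predicted'): P(H) ← 0.754·0.1191 / (0.754·0.1191 + 0.239·0.8809) = 0.089838/0.30036 = 0.2991.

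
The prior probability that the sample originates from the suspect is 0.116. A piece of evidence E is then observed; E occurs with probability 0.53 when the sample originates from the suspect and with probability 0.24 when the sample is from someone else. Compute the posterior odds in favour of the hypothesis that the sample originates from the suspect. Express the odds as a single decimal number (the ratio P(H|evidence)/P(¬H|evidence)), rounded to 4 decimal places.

Prior odds = 0.116/(1−0.116) = 0.13122.
Likelihood ratio for E = 0.53/0.24 = 2.2083.
Posterior odds = prior odds × LR = 0.28978.

Posterior odds ≈ 0.2898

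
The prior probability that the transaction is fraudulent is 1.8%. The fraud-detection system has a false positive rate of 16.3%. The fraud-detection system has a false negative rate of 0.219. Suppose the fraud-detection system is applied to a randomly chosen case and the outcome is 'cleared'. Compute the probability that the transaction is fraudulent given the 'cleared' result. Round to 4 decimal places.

Let H be the event that the transaction is fraudulent. P(H) = 0.018, so P(¬H) = 0.982. With E the 'cleared' result, P(E|H) = 0.219 and P(E|¬H) = 0.837.
P(E) = 0.219·0.018 + 0.837·0.982 = 0.0039420 + 0.82193 = 0.82588.
By Bayes' theorem, P(H|E) = 0.0039420 / 0.82588 = 0.0048.

P(H | E) ≈ 0.0048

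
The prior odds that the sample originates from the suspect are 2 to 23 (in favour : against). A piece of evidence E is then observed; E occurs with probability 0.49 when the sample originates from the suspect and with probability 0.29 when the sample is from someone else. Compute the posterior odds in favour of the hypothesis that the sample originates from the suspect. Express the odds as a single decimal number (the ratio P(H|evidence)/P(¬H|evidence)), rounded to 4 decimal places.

Posterior odds ≈ 0.1469

Prior odds = 2/23 = 0.086957. In log-odds, ln(0.086957) = -2.4423.
Add log likelihood ratio: ln(1.6897) = 0.52452.
Posterior log-odds = -1.9178, so posterior odds = exp(-1.9178) = 0.14693.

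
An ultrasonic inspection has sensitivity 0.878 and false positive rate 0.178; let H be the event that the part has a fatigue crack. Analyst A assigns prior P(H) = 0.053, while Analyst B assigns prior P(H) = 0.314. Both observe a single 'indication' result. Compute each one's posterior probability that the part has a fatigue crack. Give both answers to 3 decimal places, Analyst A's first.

P('+'|H) = 0.878, P('+'|¬H) = 0.178.
Analyst A: numerator 0.878·0.053 = 0.046534; evidence = 0.046534+0.178·0.947 = 0.21510; posterior = 0.216.
Analyst B: numerator 0.878·0.314 = 0.27569; evidence = 0.27569+0.178·0.686 = 0.39780; posterior = 0.693.

Analyst A: 0.216; Analyst B: 0.693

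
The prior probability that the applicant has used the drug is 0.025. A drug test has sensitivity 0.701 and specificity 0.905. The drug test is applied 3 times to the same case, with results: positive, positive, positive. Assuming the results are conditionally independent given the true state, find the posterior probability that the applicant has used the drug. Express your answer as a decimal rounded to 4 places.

Let H be the event that the applicant has used the drug; start with P(H) = 0.025. P('positive'|H) = 0.701, P('positive'|¬H) = 0.095.
Update on result 1 ('positive'): P(H) ← 0.701·0.0250 / (0.701·0.0250 + 0.095·0.9750) = 0.017525/0.11015 = 0.1591.
Update on result 2 ('positive'): P(H) ← 0.701·0.1591 / (0.701·0.1591 + 0.095·0.8409) = 0.11153/0.19142 = 0.5827.
Update on result 3 ('positive'): P(H) ← 0.701·0.5827 / (0.701·0.5827 + 0.095·0.4173) = 0.40844/0.44809 = 0.9115.

Posterior P(H) ≈ 0.9115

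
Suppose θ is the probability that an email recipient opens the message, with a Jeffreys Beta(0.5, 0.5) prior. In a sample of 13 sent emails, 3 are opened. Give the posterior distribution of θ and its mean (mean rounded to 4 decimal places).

The binomial likelihood is conjugate to the Beta prior: with 3 successes and 10 failures, the posterior is Beta(0.5+3, 0.5+10) = Beta(3.5, 10.5).
Posterior mean = α/(α+β) = 3.5/14 = 0.2500.

Posterior: Beta(3.5, 10.5); mean ≈ 0.2500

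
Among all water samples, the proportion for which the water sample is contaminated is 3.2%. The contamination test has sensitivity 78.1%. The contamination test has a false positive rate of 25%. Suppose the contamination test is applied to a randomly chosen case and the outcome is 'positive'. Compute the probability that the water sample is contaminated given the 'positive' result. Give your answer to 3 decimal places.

Write H for 'the water sample is contaminated'. Prior odds H:¬H = 0.032/0.968 = 0.033058. For the 'positive' outcome, the likelihood ratio is 0.781/0.25 = 3.1240.
Posterior odds = 0.033058 × 3.1240 = 0.10327, so P(H|E) = 0.10327/(1+0.10327) = 0.094.

P(H | E) ≈ 0.094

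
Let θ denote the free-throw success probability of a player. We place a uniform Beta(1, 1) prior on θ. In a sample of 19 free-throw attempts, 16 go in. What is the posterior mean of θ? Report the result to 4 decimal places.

Posterior mean ≈ 0.8095

Observing 16 successes and 3 failures updates Beta(1, 1) by adding the success and failure counts to the two shape parameters: α = 1+16 = 17, β = 1+3 = 4.
Posterior mean = α/(α+β) = 17/21 = 0.8095.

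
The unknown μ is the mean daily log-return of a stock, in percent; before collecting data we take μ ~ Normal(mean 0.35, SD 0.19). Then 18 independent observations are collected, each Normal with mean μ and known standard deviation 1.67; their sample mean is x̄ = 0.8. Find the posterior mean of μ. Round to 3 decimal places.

Posterior mean ≈ 0.435

With known σ, the Normal prior is conjugate. Weight on the data is w = (n/σ²)/(n/σ² + 1/τ₀²) = 6.45416/(6.45416+27.7008) = 0.18897.
Posterior mean = w·x̄ + (1−w)·μ₀ = 0.18897·0.8 + 0.81103·0.35 = 0.435.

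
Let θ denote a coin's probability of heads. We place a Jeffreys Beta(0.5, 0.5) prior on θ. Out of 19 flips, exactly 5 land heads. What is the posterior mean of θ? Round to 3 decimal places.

Observing 5 successes and 14 failures updates Beta(0.5, 0.5) by adding the success and failure counts to the two shape parameters: α = 0.5+5 = 5.5, β = 0.5+14 = 14.5.
E[θ | data] = 5.5/(5.5+14.5) = 0.275.

Posterior mean ≈ 0.275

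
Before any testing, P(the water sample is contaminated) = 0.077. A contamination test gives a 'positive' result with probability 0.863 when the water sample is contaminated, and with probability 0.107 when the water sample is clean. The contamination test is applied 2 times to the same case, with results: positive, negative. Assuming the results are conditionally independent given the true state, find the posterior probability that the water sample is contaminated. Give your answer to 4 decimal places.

Posterior P(H) ≈ 0.0936

With H the event that the water sample is contaminated, the joint likelihood of the observed sequence is P(data|H) = 0.863·0.137 = 0.11823 and P(data|¬H) = 0.107·0.893 = 0.095551.
Bayes: P(H|data) = 0.077·0.11823 / (0.077·0.11823 + 0.923·0.095551) = 0.0091038/0.097297 = 0.0936.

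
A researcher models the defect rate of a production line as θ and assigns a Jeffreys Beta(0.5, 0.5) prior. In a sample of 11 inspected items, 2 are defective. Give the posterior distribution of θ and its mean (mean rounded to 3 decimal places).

Posterior: Beta(2.5, 9.5); mean ≈ 0.208

Observing 2 successes and 9 failures updates Beta(0.5, 0.5) by adding the success and failure counts to the two shape parameters: α = 0.5+2 = 2.5, β = 0.5+9 = 9.5.
Posterior mean = α/(α+β) = 2.5/12 = 0.208.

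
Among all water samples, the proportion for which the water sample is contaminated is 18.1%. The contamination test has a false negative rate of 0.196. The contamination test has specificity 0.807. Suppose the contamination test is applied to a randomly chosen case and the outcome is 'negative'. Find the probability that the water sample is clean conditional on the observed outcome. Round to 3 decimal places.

Let H be the event that the water sample is contaminated. P(H) = 0.181, so P(¬H) = 0.819. With E the 'negative' result, P(E|H) = 0.196 and P(E|¬H) = 0.807.
P(E) = 0.196·0.181 + 0.807·0.819 = 0.035476 + 0.66093 = 0.69641.
By Bayes' theorem, P(H|E) = 0.035476 / 0.69641 = 0.051. Hence P(¬H|E) = 1 − 0.051 = 0.949.

P(¬H | E) ≈ 0.949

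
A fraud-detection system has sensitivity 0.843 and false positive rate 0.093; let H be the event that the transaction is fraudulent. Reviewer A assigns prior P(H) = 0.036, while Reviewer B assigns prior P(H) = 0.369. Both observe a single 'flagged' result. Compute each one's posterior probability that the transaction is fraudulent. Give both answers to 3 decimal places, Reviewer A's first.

The likelihood ratio for a 'flagged' result is 0.843/0.093 = 9.0645.
Reviewer A: prior odds 0.036/0.964 = 0.037344; posterior odds 0.33851; posterior probability 0.253.
Reviewer B: prior odds 0.369/0.631 = 0.58479; posterior odds 5.3008; posterior probability 0.841.

Reviewer A: 0.253; Reviewer B: 0.841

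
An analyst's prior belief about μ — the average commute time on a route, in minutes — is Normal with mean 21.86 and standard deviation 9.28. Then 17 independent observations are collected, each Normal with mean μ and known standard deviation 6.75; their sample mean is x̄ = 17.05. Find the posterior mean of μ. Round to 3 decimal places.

Prior precision 1/τ₀² = 1/9.28² = 0.0116119; data precision n/σ² = 17/6.75² = 0.373114.
Posterior precision = 0.0116119 + 0.373114 = 0.384726.
Posterior mean = (0.0116119·21.86 + 0.373114·17.05) / 0.384726 = 17.195.

Posterior mean ≈ 17.195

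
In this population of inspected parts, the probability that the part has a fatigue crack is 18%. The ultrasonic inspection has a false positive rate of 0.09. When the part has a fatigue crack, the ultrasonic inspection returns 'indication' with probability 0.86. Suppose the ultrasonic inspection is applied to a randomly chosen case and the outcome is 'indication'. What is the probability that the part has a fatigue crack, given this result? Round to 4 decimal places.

P(H | E) ≈ 0.6772

Write H for 'the part has a fatigue crack'. Prior odds H:¬H = 0.18/0.82 = 0.21951. For the 'indication' outcome, the likelihood ratio is 0.86/0.09 = 9.5556.
Posterior odds = 0.21951 × 9.5556 = 2.0976, so P(H|E) = 2.0976/(1+2.0976) = 0.6772.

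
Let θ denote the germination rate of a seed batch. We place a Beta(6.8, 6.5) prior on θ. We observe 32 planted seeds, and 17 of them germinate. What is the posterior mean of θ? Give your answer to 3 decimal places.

Posterior mean ≈ 0.525

Observing 17 successes and 15 failures updates Beta(6.8, 6.5) by adding the success and failure counts to the two shape parameters: α = 6.8+17 = 23.8, β = 6.5+15 = 21.5.
E[θ | data] = 23.8/(23.8+21.5) = 0.525.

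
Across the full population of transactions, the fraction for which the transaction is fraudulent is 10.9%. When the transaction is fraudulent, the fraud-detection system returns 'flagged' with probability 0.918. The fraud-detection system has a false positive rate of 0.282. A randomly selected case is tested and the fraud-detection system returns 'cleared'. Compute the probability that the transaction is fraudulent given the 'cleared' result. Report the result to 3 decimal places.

Write H for 'the transaction is fraudulent'. Prior odds H:¬H = 0.109/0.891 = 0.12233. For the 'cleared' outcome, the likelihood ratio is 0.082/0.718 = 0.11421.
Posterior odds = 0.12233 × 0.11421 = 0.013971, so P(H|E) = 0.013971/(1+0.013971) = 0.014.

P(H | E) ≈ 0.014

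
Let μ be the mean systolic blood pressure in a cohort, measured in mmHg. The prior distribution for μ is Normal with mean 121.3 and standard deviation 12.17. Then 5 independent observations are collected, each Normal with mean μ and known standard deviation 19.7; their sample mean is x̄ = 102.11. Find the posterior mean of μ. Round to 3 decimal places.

Prior precision 1/τ₀² = 1/12.17² = 0.00675179; data precision n/σ² = 5/19.7² = 0.0128836.
Posterior precision = 0.00675179 + 0.0128836 = 0.0196354.
Posterior mean = (0.00675179·121.3 + 0.0128836·102.11) / 0.0196354 = 108.709.

Posterior mean ≈ 108.709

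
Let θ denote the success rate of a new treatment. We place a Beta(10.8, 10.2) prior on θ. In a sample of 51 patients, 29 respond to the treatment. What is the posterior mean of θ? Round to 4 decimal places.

Posterior mean ≈ 0.5528

The binomial likelihood is conjugate to the Beta prior: with 29 successes and 22 failures, the posterior is Beta(10.8+29, 10.2+22) = Beta(39.8, 32.2).
E[θ | data] = 39.8/(39.8+32.2) = 0.5528.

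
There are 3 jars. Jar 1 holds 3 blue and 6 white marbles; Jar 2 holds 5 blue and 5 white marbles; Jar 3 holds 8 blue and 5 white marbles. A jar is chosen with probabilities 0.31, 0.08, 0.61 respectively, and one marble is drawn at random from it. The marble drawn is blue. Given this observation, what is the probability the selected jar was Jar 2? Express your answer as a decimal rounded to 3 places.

P(blue|Jar 1) = 0.3333; P(blue|Jar 2) = 0.5; P(blue|Jar 3) = 0.6154.
Prior × likelihood for each source: 0.31·0.3333=0.1033, 0.08·0.5=0.04000, 0.61·0.6154=0.3754. Summing gives P(blue) = 0.51872.
P(Jar 2 | blue) = 0.04000 / 0.51872 = 0.077.

Posterior probability ≈ 0.077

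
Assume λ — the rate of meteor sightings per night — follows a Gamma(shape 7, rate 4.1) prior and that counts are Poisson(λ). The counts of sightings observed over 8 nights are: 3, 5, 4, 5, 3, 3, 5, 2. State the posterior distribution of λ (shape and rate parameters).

The Poisson likelihood adds the total count to the shape and the number of exposure periods to the rate. Here ∑xᵢ = 30 and n = 8, so shape 7→37 and rate 4.1→12.1.

Posterior: Gamma(shape=37, rate=12.1)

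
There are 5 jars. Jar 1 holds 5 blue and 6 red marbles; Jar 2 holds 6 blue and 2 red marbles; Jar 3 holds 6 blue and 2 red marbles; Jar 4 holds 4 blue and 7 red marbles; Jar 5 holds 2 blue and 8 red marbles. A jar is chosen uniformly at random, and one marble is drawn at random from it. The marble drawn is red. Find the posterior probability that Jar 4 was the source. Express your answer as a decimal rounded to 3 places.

Posterior probability ≈ 0.256

Tabulate prior·likelihood by source: [1] prior 0.2, lik 0.5455, product 0.1091; [2] prior 0.2, lik 0.25, product 0.05000; [3] prior 0.2, lik 0.25, product 0.05000; [4] prior 0.2, lik 0.6364, product 0.1273; [5] prior 0.2, lik 0.8, product 0.1600.
Normalizing constant = 0.49636; the posterior for Jar 4 is its product over the sum, 0.1273/0.49636 = 0.256.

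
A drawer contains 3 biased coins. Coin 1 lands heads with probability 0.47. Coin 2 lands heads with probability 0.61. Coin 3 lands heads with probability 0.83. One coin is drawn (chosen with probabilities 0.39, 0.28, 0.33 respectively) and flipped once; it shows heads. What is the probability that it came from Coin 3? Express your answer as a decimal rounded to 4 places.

Posterior probability ≈ 0.4361

Tabulate prior·likelihood by source: [1] prior 0.39, lik 0.47, product 0.1833; [2] prior 0.28, lik 0.61, product 0.1708; [3] prior 0.33, lik 0.83, product 0.2739.
Normalizing constant = 0.62800; the posterior for Coin 3 is its product over the sum, 0.2739/0.62800 = 0.4361.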